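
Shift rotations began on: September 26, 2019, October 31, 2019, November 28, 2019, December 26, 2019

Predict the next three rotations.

January 30, 2020; February 27, 2020; March 26, 2020

These are Thursdays with 35, 28, 28-day gaps.
Each is the final Thursday of its month — October 31, 2019 is past the 28th, so '4th Thursday' doesn't fit.
Last Thursday of January 2020: January 30, 2020.
February 2020 ends with Thursday February 27, 2020.
Last Thursday of March 2020: March 26, 2020.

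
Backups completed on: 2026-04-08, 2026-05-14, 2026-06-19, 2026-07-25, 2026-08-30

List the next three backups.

The spacing is 36, 36, 36, 36 days — always 36 days.
2026-08-30 + 36 days = 2026-10-05.
2026-10-05 + 36 days = 2026-11-10.
2026-11-10 + 36 days = 2026-12-16.

2026-10-05, 2026-11-10, 2026-12-16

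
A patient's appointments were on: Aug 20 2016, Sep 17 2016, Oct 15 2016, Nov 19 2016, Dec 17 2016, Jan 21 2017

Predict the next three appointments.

Feb 18 2017, Mar 18 2017, Apr 15 2017

All dates are Saturdays, 28, 28, 35, 28, 35 days apart.
Specifically, the 3rd Saturday of each month.
February 2017 — 3rd Saturday is Feb 18 2017.
3rd Saturday of March 2017: Mar 18 2017.
3rd Saturday of April 2017: Apr 15 2017.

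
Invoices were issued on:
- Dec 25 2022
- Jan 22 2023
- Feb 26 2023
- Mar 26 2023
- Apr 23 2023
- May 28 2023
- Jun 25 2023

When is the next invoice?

Jul 23 2023

All dates are Sundays, 28, 35, 28, 28, 35, 28 days apart.
Specifically, the 4th Sunday of each month.
July 2023 — 4th Sunday is Jul 23 2023.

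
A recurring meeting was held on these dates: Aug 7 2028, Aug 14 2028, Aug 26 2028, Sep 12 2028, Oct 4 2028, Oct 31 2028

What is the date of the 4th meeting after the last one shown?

Apr 7 2029

The spacing grows by 5 each time: 7, 12, 17, 22, 27 days.
Next gap: 32 days. Oct 31 2028 + 32 days = Dec 2 2028.
Next gap: 37 days. Dec 2 2028 + 37 days = Jan 8 2029.
Next gap: 42 days. Jan 8 2029 + 42 days = Feb 19 2029.
Next gap: 47 days. Feb 19 2029 + 47 days = Apr 7 2029.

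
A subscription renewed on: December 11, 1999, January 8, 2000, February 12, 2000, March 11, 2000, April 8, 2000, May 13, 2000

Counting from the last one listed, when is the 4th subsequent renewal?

These are Saturdays at 28- or 35-day spacing (28, 35, 28, 28, 35).
The pattern: 2nd Saturday of the month.
June 2000 — 2nd Saturday is June 10, 2000.
2nd Saturday of July 2000: July 8, 2000.
2nd Saturday of August 2000: August 12, 2000.
September 2000 — 2nd Saturday is September 9, 2000.

September 9, 2000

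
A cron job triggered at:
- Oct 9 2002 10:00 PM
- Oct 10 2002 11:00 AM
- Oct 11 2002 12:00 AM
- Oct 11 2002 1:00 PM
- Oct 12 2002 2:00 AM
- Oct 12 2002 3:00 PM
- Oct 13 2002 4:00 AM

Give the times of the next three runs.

Spacing: 13, 13, 13, 13, 13, 13 h — constant 13 h.
Oct 13 2002 4:00 AM + 13 h = Oct 13 2002 5:00 PM.
Oct 13 2002 5:00 PM + 13 h = Oct 14 2002 6:00 AM.
Oct 14 2002 6:00 AM + 13 h = Oct 14 2002 7:00 PM.

Oct 13 2002 5:00 PM, Oct 14 2002 6:00 AM, Oct 14 2002 7:00 PM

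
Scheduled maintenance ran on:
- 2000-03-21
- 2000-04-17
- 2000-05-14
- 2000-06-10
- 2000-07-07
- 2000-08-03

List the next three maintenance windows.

2000-08-30, 2000-09-26, 2000-10-23

Gaps between consecutive events: 27, 27, 27, 27, 27 days — a constant 27-day interval.
2000-08-03 + 27 days = 2000-08-30.
2000-08-30 + 27 days = 2000-09-26.
2000-09-26 + 27 days = 2000-10-23.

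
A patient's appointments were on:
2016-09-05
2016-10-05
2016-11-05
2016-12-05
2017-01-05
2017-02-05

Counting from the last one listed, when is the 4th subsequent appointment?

2017-06-05

Each date is the 5th; the gaps (30, 31, 30, 31, 31) track the month lengths.
The rule is the 5th of each month.
Next: March 2017 → 2017-03-05.
April 2017: 2017-04-05.
Next: May 2017 → 2017-05-05.
June 2017: 2017-06-05.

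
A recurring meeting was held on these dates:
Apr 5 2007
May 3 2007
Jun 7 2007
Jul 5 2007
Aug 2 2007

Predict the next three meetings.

All dates are Thursdays, 28, 35, 28, 28 days apart.
Specifically, the 1st Thursday of each month.
September 2007 — 1st Thursday is Sep 6 2007.
1st Thursday of October 2007: Oct 4 2007.
1st Thursday of November 2007: Nov 1 2007.

Sep 6 2007, Oct 4 2007, Nov 1 2007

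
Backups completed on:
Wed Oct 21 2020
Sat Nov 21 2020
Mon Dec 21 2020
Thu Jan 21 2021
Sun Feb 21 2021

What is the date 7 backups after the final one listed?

Gaps: 31, 30, 31, 31 days — not constant. Every event is on the 21st of the month.
Pattern: the 21st of each month.
March 2021: Sun Mar 21 2021.
Next: April 2021 → Wed Apr 21 2021.
Next: May 2021 → Fri May 21 2021.
June 2021: Mon Jun 21 2021.
July 2021: Wed Jul 21 2021.
August 2021: Sat Aug 21 2021.
September 2021: Tue Sep 21 2021.

Tue Sep 21 2021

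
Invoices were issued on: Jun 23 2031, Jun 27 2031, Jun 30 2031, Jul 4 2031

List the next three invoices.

Jul 7 2031, Jul 11 2031, Jul 14 2031

Gaps: 4, 3, 4 days — not constant, but cyclic with period 2.
The events fall on every Monday and Friday.
The following Monday is Jul 7 2031.
Next Friday: Jul 11 2031.
Next Monday: Jul 14 2031.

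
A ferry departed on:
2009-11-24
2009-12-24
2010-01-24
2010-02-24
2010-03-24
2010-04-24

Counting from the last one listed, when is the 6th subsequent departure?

Each date is the 24th; the gaps (30, 31, 31, 28, 31) track the month lengths.
The rule is the 24th of each month.
Next: May 2010 → 2010-05-24.
June 2010: 2010-06-24.
Next: July 2010 → 2010-07-24.
Next: August 2010 → 2010-08-24.
September 2010: 2010-09-24.
October 2010: 2010-10-24.

2010-10-24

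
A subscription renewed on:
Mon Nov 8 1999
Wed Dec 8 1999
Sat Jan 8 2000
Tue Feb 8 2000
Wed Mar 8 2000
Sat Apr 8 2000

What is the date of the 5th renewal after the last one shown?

Fri Sep 8 2000

The day-of-month is always 8 (30, 31, 31, 29, 31 days between events).
So this recurs on the 8th of each month.
Next: May 2000 → Mon May 8 2000.
June 2000: Thu Jun 8 2000.
Next: July 2000 → Sat Jul 8 2000.
Next: August 2000 → Tue Aug 8 2000.
September 2000: Fri Sep 8 2000.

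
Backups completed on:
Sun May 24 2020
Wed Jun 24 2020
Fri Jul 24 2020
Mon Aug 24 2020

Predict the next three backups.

Thu Sep 24 2020, Sat Oct 24 2020, Tue Nov 24 2020

The day-of-month is always 24 (31, 30, 31 days between events).
So this recurs on the 24th of each month.
September 2020: Thu Sep 24 2020.
October 2020: Sat Oct 24 2020.
Next: November 2020 → Tue Nov 24 2020.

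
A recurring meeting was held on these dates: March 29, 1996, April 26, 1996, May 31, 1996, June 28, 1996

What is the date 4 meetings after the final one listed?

October 25, 1996

All Fridays; the gaps (28, 35, 28) vary with month length.
This is the last Friday of each month.
Last Friday of July 1996: July 26, 1996.
Last Friday of August 1996: August 30, 1996.
Last Friday of September 1996: September 27, 1996.
Last Friday of October 1996: October 25, 1996.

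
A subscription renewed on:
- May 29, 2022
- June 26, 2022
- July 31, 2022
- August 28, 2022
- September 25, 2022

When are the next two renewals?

Every date is a Sunday; gaps 28, 35, 28, 28 days.
Each is the last Sunday of its month (at least one falls on the 29th or later, ruling out '4th Sunday').
October 2022 ends with Sunday October 30, 2022.
Last Sunday of November 2022: November 27, 2022.

October 30, 2022; November 27, 2022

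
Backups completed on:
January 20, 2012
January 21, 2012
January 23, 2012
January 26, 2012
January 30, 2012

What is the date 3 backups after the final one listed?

Intervals are 1, 2, 3, 4 days — an arithmetic progression with common difference 1.
Next gap: 5 days. January 30, 2012 + 5 days = February 4, 2012.
Next gap: 6 days. February 4, 2012 + 6 days = February 10, 2012.
Next gap: 7 days. February 10, 2012 + 7 days = February 17, 2012.

February 17, 2012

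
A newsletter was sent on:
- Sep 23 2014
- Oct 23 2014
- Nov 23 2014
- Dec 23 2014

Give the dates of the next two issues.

Each date is the 23rd; the gaps (30, 31, 30) track the month lengths.
The rule is the 23rd of each month.
January 2015: Jan 23 2015.
Next: February 2015 → Feb 23 2015.

Jan 23 2015, Feb 23 2015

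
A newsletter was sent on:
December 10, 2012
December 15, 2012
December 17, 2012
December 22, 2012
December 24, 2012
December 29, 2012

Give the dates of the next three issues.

December 31, 2012; January 5, 2013; January 7, 2013

Every event lands on a Monday or Saturday (gaps cycle 5, 2, 5, 2, 5).
So the schedule is: every Monday and Saturday.
The following Monday is December 31, 2012.
The following Saturday is January 5, 2013.
The following Monday is January 7, 2013.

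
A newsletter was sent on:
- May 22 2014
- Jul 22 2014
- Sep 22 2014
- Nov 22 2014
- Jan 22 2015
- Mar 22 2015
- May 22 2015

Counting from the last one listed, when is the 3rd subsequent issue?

The day-of-month is always 22 (61, 62, 61, 61, 59, 61 days between events).
So this recurs on the 22nd of every 2 months.
Next: July 2015 → Jul 22 2015.
Next: September 2015 → Sep 22 2015.
November 2015: Nov 22 2015.

Nov 22 2015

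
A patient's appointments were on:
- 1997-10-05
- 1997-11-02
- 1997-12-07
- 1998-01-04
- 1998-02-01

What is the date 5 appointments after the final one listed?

Gaps: 28, 35, 28, 28 days — a mix of 28 and 35. Every date is a Sunday.
Each is the 1st Sunday of its month.
1st Sunday of March 1998: 1998-03-01.
1st Sunday of April 1998: 1998-04-05.
1st Sunday of May 1998: 1998-05-03.
June 1998 — 1st Sunday is 1998-06-07.
1st Sunday of July 1998: 1998-07-05.

1998-07-05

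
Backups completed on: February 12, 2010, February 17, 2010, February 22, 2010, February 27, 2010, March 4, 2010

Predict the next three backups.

Every event comes 5 days after the last (5, 5, 5, 5).
March 4, 2010 + 5 days = March 9, 2010.
March 9, 2010 + 5 days = March 14, 2010.
March 14, 2010 + 5 days = March 19, 2010.

March 9, 2010; March 14, 2010; March 19, 2010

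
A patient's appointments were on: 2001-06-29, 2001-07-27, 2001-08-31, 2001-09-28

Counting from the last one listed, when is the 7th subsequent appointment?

All Fridays; the gaps (28, 35, 28) vary with month length.
This is the last Friday of each month.
Last Friday of October 2001: 2001-10-26.
Last Friday of November 2001: 2001-11-30.
Last Friday of December 2001: 2001-12-28.
January 2002 ends with Friday 2002-01-25.
February 2002 ends with Friday 2002-02-22.
March 2002 ends with Friday 2002-03-29.
April 2002 ends with Friday 2002-04-26.

2002-04-26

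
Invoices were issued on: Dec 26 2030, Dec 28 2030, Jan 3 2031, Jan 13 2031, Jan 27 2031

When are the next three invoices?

The spacing grows by 4 each time: 2, 6, 10, 14 days.
Next gap: 18 days. Jan 27 2031 + 18 days = Feb 14 2031.
Next gap: 22 days. Feb 14 2031 + 22 days = Mar 8 2031.
Next gap: 26 days. Mar 8 2031 + 26 days = Apr 3 2031.

Feb 14 2031, Mar 8 2031, Apr 3 2031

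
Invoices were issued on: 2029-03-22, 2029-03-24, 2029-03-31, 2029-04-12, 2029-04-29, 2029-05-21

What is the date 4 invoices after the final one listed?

2029-10-06

Intervals are 2, 7, 12, 17, 22 days — an arithmetic progression with common difference 5.
Next gap: 27 days. 2029-05-21 + 27 days = 2029-06-17.
Next gap: 32 days. 2029-06-17 + 32 days = 2029-07-19.
Next gap: 37 days. 2029-07-19 + 37 days = 2029-08-25.
Next gap: 42 days. 2029-08-25 + 42 days = 2029-10-06.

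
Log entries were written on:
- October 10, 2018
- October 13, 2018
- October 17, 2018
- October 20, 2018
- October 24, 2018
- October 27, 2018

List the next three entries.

October 31, 2018; November 3, 2018; November 7, 2018

Gaps: 3, 4, 3, 4, 3 days — not constant, but cyclic with period 2.
The events fall on every Wednesday and Saturday.
The following Wednesday is October 31, 2018.
Next Saturday: November 3, 2018.
The following Wednesday is November 7, 2018.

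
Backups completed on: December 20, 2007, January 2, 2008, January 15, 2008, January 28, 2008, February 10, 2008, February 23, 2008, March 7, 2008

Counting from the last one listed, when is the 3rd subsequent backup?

The spacing is 13, 13, 13, 13, 13, 13 days — always 13 days.
March 7, 2008 + 13 days = March 20, 2008.
March 20, 2008 + 13 days = April 2, 2008.
April 2, 2008 + 13 days = April 15, 2008.

April 15, 2008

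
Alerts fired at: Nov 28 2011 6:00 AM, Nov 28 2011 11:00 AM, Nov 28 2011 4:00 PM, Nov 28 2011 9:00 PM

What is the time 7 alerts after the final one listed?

Gaps: 5, 5, 5 hours — each event is 5 hours after the previous one.
Nov 28 2011 9:00 PM + 5 h = Nov 29 2011 2:00 AM.
Nov 29 2011 2:00 AM + 5 h = Nov 29 2011 7:00 AM.
Nov 29 2011 7:00 AM + 5 h = Nov 29 2011 12:00 PM.
Nov 29 2011 12:00 PM + 5 h = Nov 29 2011 5:00 PM.
Nov 29 2011 5:00 PM + 5 h = Nov 29 2011 10:00 PM.
Nov 29 2011 10:00 PM + 5 h = Nov 30 2011 3:00 AM.
Nov 30 2011 3:00 AM + 5 h = Nov 30 2011 8:00 AM.

Nov 30 2011 8:00 AM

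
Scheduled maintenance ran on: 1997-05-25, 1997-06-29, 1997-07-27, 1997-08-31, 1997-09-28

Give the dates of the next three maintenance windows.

These are Sundays with 35, 28, 35, 28-day gaps.
Each is the final Sunday of its month — 1997-06-29 is past the 28th, so '4th Sunday' doesn't fit.
October 1997 ends with Sunday 1997-10-26.
November 1997 ends with Sunday 1997-11-30.
Last Sunday of December 1997: 1997-12-28.

1997-10-26, 1997-11-30, 1997-12-28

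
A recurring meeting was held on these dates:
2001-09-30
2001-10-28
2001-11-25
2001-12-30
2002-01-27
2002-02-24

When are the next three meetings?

2002-03-31, 2002-04-28, 2002-05-26

These are Sundays with 28, 28, 35, 28, 28-day gaps.
Each is the final Sunday of its month — 2001-09-30 is past the 28th, so '4th Sunday' doesn't fit.
Last Sunday of March 2002: 2002-03-31.
Last Sunday of April 2002: 2002-04-28.
May 2002 ends with Sunday 2002-05-26.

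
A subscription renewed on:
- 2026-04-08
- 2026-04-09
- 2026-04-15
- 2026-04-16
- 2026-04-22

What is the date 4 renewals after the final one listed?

The gap pattern 1, 6, 1, 6 repeats every 2 events.
These are the Wednesdays and Thursdays of each week.
The following Thursday is 2026-04-23.
Next Wednesday: 2026-04-29.
The following Thursday is 2026-04-30.
The following Wednesday is 2026-05-06.

2026-05-06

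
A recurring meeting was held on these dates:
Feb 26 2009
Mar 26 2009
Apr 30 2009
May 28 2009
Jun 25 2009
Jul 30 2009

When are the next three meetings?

Aug 27 2009, Sep 24 2009, Oct 29 2009

All Thursdays; the gaps (28, 35, 28, 28, 35) vary with month length.
This is the last Thursday of each month.
August 2009 ends with Thursday Aug 27 2009.
September 2009 ends with Thursday Sep 24 2009.
Last Thursday of October 2009: Oct 29 2009.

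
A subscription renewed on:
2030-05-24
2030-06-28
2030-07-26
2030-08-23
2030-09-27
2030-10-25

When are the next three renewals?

2030-11-22, 2030-12-27, 2031-01-24

These are Fridays at 28- or 35-day spacing (35, 28, 28, 35, 28).
The pattern: 4th Friday of the month.
November 2030 — 4th Friday is 2030-11-22.
December 2030 — 4th Friday is 2030-12-27.
January 2031 — 4th Friday is 2031-01-24.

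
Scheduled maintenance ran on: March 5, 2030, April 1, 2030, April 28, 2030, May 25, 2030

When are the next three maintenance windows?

June 21, 2030; July 18, 2030; August 14, 2030

Gaps between consecutive events: 27, 27, 27 days — a constant 27-day interval.
May 25, 2030 + 27 days = June 21, 2030.
June 21, 2030 + 27 days = July 18, 2030.
July 18, 2030 + 27 days = August 14, 2030.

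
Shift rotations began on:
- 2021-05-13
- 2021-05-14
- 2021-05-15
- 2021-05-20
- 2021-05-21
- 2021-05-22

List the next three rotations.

The gap pattern 1, 1, 5, 1, 1 repeats every 3 events.
These are the Thursdays, Fridays and Saturdays of each week.
Next Thursday: 2021-05-27.
The following Friday is 2021-05-28.
Next Saturday: 2021-05-29.

2021-05-27, 2021-05-28, 2021-05-29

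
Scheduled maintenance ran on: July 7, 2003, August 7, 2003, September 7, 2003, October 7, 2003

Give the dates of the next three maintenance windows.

November 7, 2003; December 7, 2003; January 7, 2004

Each date is the 7th; the gaps (31, 31, 30) track the month lengths.
The rule is the 7th of each month.
Next: November 2003 → November 7, 2003.
Next: December 2003 → December 7, 2003.
January 2004: January 7, 2004.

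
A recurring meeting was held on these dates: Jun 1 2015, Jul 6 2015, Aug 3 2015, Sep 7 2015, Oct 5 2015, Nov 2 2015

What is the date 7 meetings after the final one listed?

These are Mondays at 28- or 35-day spacing (35, 28, 35, 28, 28).
The pattern: 1st Monday of the month.
1st Monday of December 2015: Dec 7 2015.
1st Monday of January 2016: Jan 4 2016.
February 2016 — 1st Monday is Feb 1 2016.
1st Monday of March 2016: Mar 7 2016.
April 2016 — 1st Monday is Apr 4 2016.
May 2016 — 1st Monday is May 2 2016.
1st Monday of June 2016: Jun 6 2016.

Jun 6 2016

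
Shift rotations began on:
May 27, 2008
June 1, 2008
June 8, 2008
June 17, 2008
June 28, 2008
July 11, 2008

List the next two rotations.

July 26, 2008; August 12, 2008

Gaps: 5, 7, 9, 11, 13 days — each gap is 2 larger than the previous one.
Next gap: 15 days. July 11, 2008 + 15 days = July 26, 2008.
Next gap: 17 days. July 26, 2008 + 17 days = August 12, 2008.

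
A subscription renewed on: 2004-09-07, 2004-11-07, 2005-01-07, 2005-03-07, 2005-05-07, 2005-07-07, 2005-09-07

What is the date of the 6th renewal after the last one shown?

Gaps: 61, 61, 59, 61, 61, 62 days — not constant. Every event is on the 7th of the month.
Pattern: the 7th of every 2 months.
Next: November 2005 → 2005-11-07.
Next: January 2006 → 2006-01-07.
March 2006: 2006-03-07.
Next: May 2006 → 2006-05-07.
Next: July 2006 → 2006-07-07.
September 2006: 2006-09-07.

2006-09-07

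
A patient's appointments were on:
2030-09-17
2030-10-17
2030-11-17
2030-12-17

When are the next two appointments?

The day-of-month is always 17 (30, 31, 30 days between events).
So this recurs on the 17th of each month.
January 2031: 2031-01-17.
Next: February 2031 → 2031-02-17.

2031-01-17, 2031-02-17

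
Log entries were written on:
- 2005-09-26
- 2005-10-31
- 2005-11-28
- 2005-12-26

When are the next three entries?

2006-01-30, 2006-02-27, 2006-03-27

All Mondays; the gaps (35, 28, 28) vary with month length.
This is the last Monday of each month.
January 2006 ends with Monday 2006-01-30.
Last Monday of February 2006: 2006-02-27.
Last Monday of March 2006: 2006-03-27.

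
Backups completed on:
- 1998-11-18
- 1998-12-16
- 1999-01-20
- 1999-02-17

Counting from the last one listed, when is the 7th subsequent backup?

Gaps: 28, 35, 28 days — a mix of 28 and 35. Every date is a Wednesday.
Each is the 3rd Wednesday of its month.
3rd Wednesday of March 1999: 1999-03-17.
3rd Wednesday of April 1999: 1999-04-21.
3rd Wednesday of May 1999: 1999-05-19.
June 1999 — 3rd Wednesday is 1999-06-16.
3rd Wednesday of July 1999: 1999-07-21.
3rd Wednesday of August 1999: 1999-08-18.
3rd Wednesday of September 1999: 1999-09-15.

1999-09-15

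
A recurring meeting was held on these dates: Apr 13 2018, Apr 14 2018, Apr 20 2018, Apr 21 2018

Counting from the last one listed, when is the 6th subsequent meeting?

Every event lands on a Friday or Saturday (gaps cycle 1, 6, 1).
So the schedule is: every Friday and Saturday.
The following Friday is Apr 27 2018.
Next Saturday: Apr 28 2018.
The following Friday is May 4 2018.
The following Saturday is May 5 2018.
Next Friday: May 11 2018.
The following Saturday is May 12 2018.

May 12 2018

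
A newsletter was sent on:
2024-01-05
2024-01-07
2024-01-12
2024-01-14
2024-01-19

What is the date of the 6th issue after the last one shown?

Every event lands on a Friday or Sunday (gaps cycle 2, 5, 2, 5).
So the schedule is: every Friday and Sunday.
The following Sunday is 2024-01-21.
Next Friday: 2024-01-26.
Next Sunday: 2024-01-28.
The following Friday is 2024-02-02.
The following Sunday is 2024-02-04.
The following Friday is 2024-02-09.

2024-02-09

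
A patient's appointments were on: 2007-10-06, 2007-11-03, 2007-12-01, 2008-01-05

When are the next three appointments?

2008-02-02, 2008-03-01, 2008-04-05

These are Saturdays at 28- or 35-day spacing (28, 28, 35).
The pattern: 1st Saturday of the month.
1st Saturday of February 2008: 2008-02-02.
March 2008 — 1st Saturday is 2008-03-01.
April 2008 — 1st Saturday is 2008-04-05.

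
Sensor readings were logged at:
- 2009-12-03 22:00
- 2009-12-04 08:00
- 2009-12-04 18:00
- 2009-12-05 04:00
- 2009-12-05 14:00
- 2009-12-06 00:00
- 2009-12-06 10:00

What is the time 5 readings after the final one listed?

2009-12-08 12:00

The interval is a steady 10 hours (10, 10, 10, 10, 10, 10).
2009-12-06 10:00 + 10 h = 2009-12-06 20:00.
2009-12-06 20:00 + 10 h = 2009-12-07 06:00.
2009-12-07 06:00 + 10 h = 2009-12-07 16:00.
2009-12-07 16:00 + 10 h = 2009-12-08 02:00.
2009-12-08 02:00 + 10 h = 2009-12-08 12:00.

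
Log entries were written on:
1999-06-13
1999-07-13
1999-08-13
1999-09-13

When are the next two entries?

Gaps: 30, 31, 31 days — not constant. Every event is on the 13th of the month.
Pattern: the 13th of each month.
October 1999: 1999-10-13.
Next: November 1999 → 1999-11-13.

1999-10-13, 1999-11-13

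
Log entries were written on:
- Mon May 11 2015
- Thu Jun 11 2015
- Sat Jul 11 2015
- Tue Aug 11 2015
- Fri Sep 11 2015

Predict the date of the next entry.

The day-of-month is always 11 (31, 30, 31, 31 days between events).
So this recurs on the 11th of each month.
October 2015: Sun Oct 11 2015.

Sun Oct 11 2015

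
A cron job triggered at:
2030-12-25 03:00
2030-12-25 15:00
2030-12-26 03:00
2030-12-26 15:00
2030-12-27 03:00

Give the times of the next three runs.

2030-12-27 15:00, 2030-12-28 03:00, 2030-12-28 15:00

The interval is a steady 12 hours (12, 12, 12, 12).
2030-12-27 03:00 + 12 h = 2030-12-27 15:00.
2030-12-27 15:00 + 12 h = 2030-12-28 03:00.
2030-12-28 03:00 + 12 h = 2030-12-28 15:00.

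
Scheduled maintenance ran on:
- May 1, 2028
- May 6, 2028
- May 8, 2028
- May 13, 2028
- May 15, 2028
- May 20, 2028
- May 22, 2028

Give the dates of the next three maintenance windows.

Every event lands on a Monday or Saturday (gaps cycle 5, 2, 5, 2, 5, 2).
So the schedule is: every Monday and Saturday.
The following Saturday is May 27, 2028.
Next Monday: May 29, 2028.
The following Saturday is June 3, 2028.

May 27, 2028; May 29, 2028; June 3, 2028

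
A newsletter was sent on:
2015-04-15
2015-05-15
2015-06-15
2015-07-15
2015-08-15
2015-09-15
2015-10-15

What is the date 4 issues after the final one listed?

The day-of-month is always 15 (30, 31, 30, 31, 31, 30 days between events).
So this recurs on the 15th of each month.
Next: November 2015 → 2015-11-15.
December 2015: 2015-12-15.
Next: January 2016 → 2016-01-15.
Next: February 2016 → 2016-02-15.

2016-02-15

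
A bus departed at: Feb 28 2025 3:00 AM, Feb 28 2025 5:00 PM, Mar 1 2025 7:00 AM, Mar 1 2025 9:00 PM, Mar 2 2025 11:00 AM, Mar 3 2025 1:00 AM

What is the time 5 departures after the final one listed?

Mar 5 2025 11:00 PM

The interval is a steady 14 hours (14, 14, 14, 14, 14).
Mar 3 2025 1:00 AM + 14 h = Mar 3 2025 3:00 PM.
Mar 3 2025 3:00 PM + 14 h = Mar 4 2025 5:00 AM.
Mar 4 2025 5:00 AM + 14 h = Mar 4 2025 7:00 PM.
Mar 4 2025 7:00 PM + 14 h = Mar 5 2025 9:00 AM.
Mar 5 2025 9:00 AM + 14 h = Mar 5 2025 11:00 PM.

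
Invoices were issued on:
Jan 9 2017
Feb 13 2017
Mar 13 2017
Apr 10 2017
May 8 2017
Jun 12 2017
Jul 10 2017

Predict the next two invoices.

Aug 14 2017, Sep 11 2017

Gaps: 35, 28, 28, 28, 35, 28 days — a mix of 28 and 35. Every date is a Monday.
Each is the 2nd Monday of its month.
August 2017 — 2nd Monday is Aug 14 2017.
September 2017 — 2nd Monday is Sep 11 2017.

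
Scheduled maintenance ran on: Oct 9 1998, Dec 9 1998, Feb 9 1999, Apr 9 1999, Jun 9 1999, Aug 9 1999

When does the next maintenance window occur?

Each date is the 9th; the gaps (61, 62, 59, 61, 61) track the month lengths.
The rule is the 9th of every 2 months.
October 1999: Oct 9 1999.

Oct 9 1999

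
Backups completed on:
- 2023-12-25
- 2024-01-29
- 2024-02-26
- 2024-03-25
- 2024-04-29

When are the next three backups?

These are Mondays with 35, 28, 28, 35-day gaps.
Each is the final Monday of its month — 2024-01-29 is past the 28th, so '4th Monday' doesn't fit.
May 2024 ends with Monday 2024-05-27.
Last Monday of June 2024: 2024-06-24.
July 2024 ends with Monday 2024-07-29.

2024-05-27, 2024-06-24, 2024-07-29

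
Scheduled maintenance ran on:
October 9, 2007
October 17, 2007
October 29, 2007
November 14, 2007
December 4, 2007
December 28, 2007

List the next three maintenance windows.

January 25, 2008; February 26, 2008; April 2, 2008

Gaps: 8, 12, 16, 20, 24 days — each gap is 4 larger than the previous one.
Next gap: 28 days. December 28, 2007 + 28 days = January 25, 2008.
Next gap: 32 days. January 25, 2008 + 32 days = February 26, 2008.
Next gap: 36 days. February 26, 2008 + 36 days = April 2, 2008.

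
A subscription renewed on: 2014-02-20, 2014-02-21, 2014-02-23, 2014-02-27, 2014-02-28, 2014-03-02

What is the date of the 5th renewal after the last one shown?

2014-03-14

Gaps: 1, 2, 4, 1, 2 days — not constant, but cyclic with period 3.
The events fall on every Thursday, Friday and Sunday.
The following Thursday is 2014-03-06.
Next Friday: 2014-03-07.
Next Sunday: 2014-03-09.
Next Thursday: 2014-03-13.
The following Friday is 2014-03-14.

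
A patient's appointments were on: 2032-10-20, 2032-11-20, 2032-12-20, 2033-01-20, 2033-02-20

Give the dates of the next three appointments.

2033-03-20, 2033-04-20, 2033-05-20

Gaps: 31, 30, 31, 31 days — not constant. Every event is on the 20th of the month.
Pattern: the 20th of each month.
Next: March 2033 → 2033-03-20.
April 2033: 2033-04-20.
May 2033: 2033-05-20.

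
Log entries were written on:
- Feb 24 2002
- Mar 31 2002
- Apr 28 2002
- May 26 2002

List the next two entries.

Jun 30 2002, Jul 28 2002

Every date is a Sunday; gaps 35, 28, 28 days.
Each is the last Sunday of its month (at least one falls on the 29th or later, ruling out '4th Sunday').
Last Sunday of June 2002: Jun 30 2002.
July 2002 ends with Sunday Jul 28 2002.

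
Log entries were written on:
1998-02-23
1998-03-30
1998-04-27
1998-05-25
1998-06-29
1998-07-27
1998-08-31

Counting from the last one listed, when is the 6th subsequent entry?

1999-02-22

These are Mondays with 35, 28, 28, 35, 28, 35-day gaps.
Each is the final Monday of its month — 1998-03-30 is past the 28th, so '4th Monday' doesn't fit.
September 1998 ends with Monday 1998-09-28.
Last Monday of October 1998: 1998-10-26.
Last Monday of November 1998: 1998-11-30.
December 1998 ends with Monday 1998-12-28.
January 1999 ends with Monday 1999-01-25.
Last Monday of February 1999: 1999-02-22.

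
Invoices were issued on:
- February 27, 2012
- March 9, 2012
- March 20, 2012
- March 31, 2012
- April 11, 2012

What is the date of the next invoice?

April 22, 2012

The spacing is 11, 11, 11, 11 days — always 11 days.
April 11, 2012 + 11 days = April 22, 2012.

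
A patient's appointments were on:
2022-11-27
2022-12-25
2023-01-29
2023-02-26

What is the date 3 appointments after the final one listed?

These are Sundays with 28, 35, 28-day gaps.
Each is the final Sunday of its month — 2023-01-29 is past the 28th, so '4th Sunday' doesn't fit.
March 2023 ends with Sunday 2023-03-26.
April 2023 ends with Sunday 2023-04-30.
May 2023 ends with Sunday 2023-05-28.

2023-05-28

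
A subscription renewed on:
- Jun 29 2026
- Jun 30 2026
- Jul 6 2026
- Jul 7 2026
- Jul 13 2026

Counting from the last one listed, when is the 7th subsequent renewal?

Every event lands on a Monday or Tuesday (gaps cycle 1, 6, 1, 6).
So the schedule is: every Monday and Tuesday.
The following Tuesday is Jul 14 2026.
Next Monday: Jul 20 2026.
Next Tuesday: Jul 21 2026.
The following Monday is Jul 27 2026.
Next Tuesday: Jul 28 2026.
Next Monday: Aug 3 2026.
The following Tuesday is Aug 4 2026.

Aug 4 2026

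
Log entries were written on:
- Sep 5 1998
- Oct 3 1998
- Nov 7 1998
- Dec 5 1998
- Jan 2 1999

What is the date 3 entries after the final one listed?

Gaps: 28, 35, 28, 28 days — a mix of 28 and 35. Every date is a Saturday.
Each is the 1st Saturday of its month.
1st Saturday of February 1999: Feb 6 1999.
1st Saturday of March 1999: Mar 6 1999.
April 1999 — 1st Saturday is Apr 3 1999.

Apr 3 1999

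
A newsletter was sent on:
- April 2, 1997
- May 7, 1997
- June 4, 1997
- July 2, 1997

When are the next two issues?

August 6, 1997; September 3, 1997

Gaps: 35, 28, 28 days — a mix of 28 and 35. Every date is a Wednesday.
Each is the 1st Wednesday of its month.
August 1997 — 1st Wednesday is August 6, 1997.
September 1997 — 1st Wednesday is September 3, 1997.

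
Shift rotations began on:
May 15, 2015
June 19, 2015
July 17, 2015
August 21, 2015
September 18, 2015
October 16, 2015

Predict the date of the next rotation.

Gaps: 35, 28, 35, 28, 28 days — a mix of 28 and 35. Every date is a Friday.
Each is the 3rd Friday of its month.
3rd Friday of November 2015: November 20, 2015.

November 20, 2015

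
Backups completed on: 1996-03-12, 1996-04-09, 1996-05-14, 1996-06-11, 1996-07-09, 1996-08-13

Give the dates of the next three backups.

1996-09-10, 1996-10-08, 1996-11-12

All dates are Tuesdays, 28, 35, 28, 28, 35 days apart.
Specifically, the 2nd Tuesday of each month.
2nd Tuesday of September 1996: 1996-09-10.
2nd Tuesday of October 1996: 1996-10-08.
November 1996 — 2nd Tuesday is 1996-11-12.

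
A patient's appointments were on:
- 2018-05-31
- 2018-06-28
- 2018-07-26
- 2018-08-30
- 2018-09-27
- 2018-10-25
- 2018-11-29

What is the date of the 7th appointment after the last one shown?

Every date is a Thursday; gaps 28, 28, 35, 28, 28, 35 days.
Each is the last Thursday of its month (at least one falls on the 29th or later, ruling out '4th Thursday').
Last Thursday of December 2018: 2018-12-27.
January 2019 ends with Thursday 2019-01-31.
February 2019 ends with Thursday 2019-02-28.
Last Thursday of March 2019: 2019-03-28.
Last Thursday of April 2019: 2019-04-25.
Last Thursday of May 2019: 2019-05-30.
June 2019 ends with Thursday 2019-06-27.

2019-06-27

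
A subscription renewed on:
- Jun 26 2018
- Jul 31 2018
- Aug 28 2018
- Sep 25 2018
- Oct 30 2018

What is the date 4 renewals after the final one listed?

These are Tuesdays with 35, 28, 28, 35-day gaps.
Each is the final Tuesday of its month — Jul 31 2018 is past the 28th, so '4th Tuesday' doesn't fit.
November 2018 ends with Tuesday Nov 27 2018.
Last Tuesday of December 2018: Dec 25 2018.
January 2019 ends with Tuesday Jan 29 2019.
Last Tuesday of February 2019: Feb 26 2019.

Feb 26 2019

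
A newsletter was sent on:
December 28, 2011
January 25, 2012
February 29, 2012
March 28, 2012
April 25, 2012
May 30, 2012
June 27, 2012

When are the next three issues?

All Wednesdays; the gaps (28, 35, 28, 28, 35, 28) vary with month length.
This is the last Wednesday of each month.
Last Wednesday of July 2012: July 25, 2012.
August 2012 ends with Wednesday August 29, 2012.
Last Wednesday of September 2012: September 26, 2012.

July 25, 2012; August 29, 2012; September 26, 2012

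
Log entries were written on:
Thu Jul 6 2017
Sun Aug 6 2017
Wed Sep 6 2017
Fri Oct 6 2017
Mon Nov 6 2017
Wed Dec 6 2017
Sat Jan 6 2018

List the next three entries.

Gaps: 31, 31, 30, 31, 30, 31 days — not constant. Every event is on the 6th of the month.
Pattern: the 6th of each month.
Next: February 2018 → Tue Feb 6 2018.
March 2018: Tue Mar 6 2018.
April 2018: Fri Apr 6 2018.

Tue Feb 6 2018, Tue Mar 6 2018, Fri Apr 6 2018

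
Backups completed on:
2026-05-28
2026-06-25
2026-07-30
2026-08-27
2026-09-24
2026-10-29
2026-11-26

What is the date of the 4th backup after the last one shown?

2027-03-25

These are Thursdays with 28, 35, 28, 28, 35, 28-day gaps.
Each is the final Thursday of its month — 2026-07-30 is past the 28th, so '4th Thursday' doesn't fit.
Last Thursday of December 2026: 2026-12-31.
Last Thursday of January 2027: 2027-01-28.
February 2027 ends with Thursday 2027-02-25.
March 2027 ends with Thursday 2027-03-25.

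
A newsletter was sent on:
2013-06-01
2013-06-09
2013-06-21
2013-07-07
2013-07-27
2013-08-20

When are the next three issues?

2013-09-17, 2013-10-19, 2013-11-24

Intervals are 8, 12, 16, 20, 24 days — an arithmetic progression with common difference 4.
Next gap: 28 days. 2013-08-20 + 28 days = 2013-09-17.
Next gap: 32 days. 2013-09-17 + 32 days = 2013-10-19.
Next gap: 36 days. 2013-10-19 + 36 days = 2013-11-24.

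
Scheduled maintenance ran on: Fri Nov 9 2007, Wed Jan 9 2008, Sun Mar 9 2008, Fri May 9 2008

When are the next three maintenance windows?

Each date is the 9th; the gaps (61, 60, 61) track the month lengths.
The rule is the 9th of every 2 months.
July 2008: Wed Jul 9 2008.
September 2008: Tue Sep 9 2008.
Next: November 2008 → Sun Nov 9 2008.

Wed Jul 9 2008, Tue Sep 9 2008, Sun Nov 9 2008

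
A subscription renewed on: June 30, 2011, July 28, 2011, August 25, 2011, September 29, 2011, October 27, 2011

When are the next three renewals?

All Thursdays; the gaps (28, 28, 35, 28) vary with month length.
This is the last Thursday of each month.
November 2011 ends with Thursday November 24, 2011.
Last Thursday of December 2011: December 29, 2011.
Last Thursday of January 2012: January 26, 2012.

November 24, 2011; December 29, 2011; January 26, 2012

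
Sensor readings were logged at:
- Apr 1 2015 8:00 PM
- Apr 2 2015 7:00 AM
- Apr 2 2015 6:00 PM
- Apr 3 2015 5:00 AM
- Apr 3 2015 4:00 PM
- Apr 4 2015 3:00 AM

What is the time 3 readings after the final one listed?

Apr 5 2015 12:00 PM

The interval is a steady 11 hours (11, 11, 11, 11, 11).
Apr 4 2015 3:00 AM + 11 h = Apr 4 2015 2:00 PM.
Apr 4 2015 2:00 PM + 11 h = Apr 5 2015 1:00 AM.
Apr 5 2015 1:00 AM + 11 h = Apr 5 2015 12:00 PM.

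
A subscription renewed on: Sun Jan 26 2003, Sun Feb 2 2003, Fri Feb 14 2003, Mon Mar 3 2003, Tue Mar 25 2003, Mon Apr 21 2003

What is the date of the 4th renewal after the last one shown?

Fri Sep 26 2003

Intervals are 7, 12, 17, 22, 27 days — an arithmetic progression with common difference 5.
Next gap: 32 days. Mon Apr 21 2003 + 32 days = Fri May 23 2003.
Next gap: 37 days. Fri May 23 2003 + 37 days = Sun Jun 29 2003.
Next gap: 42 days. Sun Jun 29 2003 + 42 days = Sun Aug 10 2003.
Next gap: 47 days. Sun Aug 10 2003 + 47 days = Fri Sep 26 2003.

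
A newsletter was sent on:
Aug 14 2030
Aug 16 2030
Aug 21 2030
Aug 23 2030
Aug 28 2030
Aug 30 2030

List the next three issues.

Gaps: 2, 5, 2, 5, 2 days — not constant, but cyclic with period 2.
The events fall on every Wednesday and Friday.
Next Wednesday: Sep 4 2030.
Next Friday: Sep 6 2030.
The following Wednesday is Sep 11 2030.

Sep 4 2030, Sep 6 2030, Sep 11 2030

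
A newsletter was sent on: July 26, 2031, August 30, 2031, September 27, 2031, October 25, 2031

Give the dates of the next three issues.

November 29, 2031; December 27, 2031; January 31, 2032

All Saturdays; the gaps (35, 28, 28) vary with month length.
This is the last Saturday of each month.
November 2031 ends with Saturday November 29, 2031.
December 2031 ends with Saturday December 27, 2031.
January 2032 ends with Saturday January 31, 2032.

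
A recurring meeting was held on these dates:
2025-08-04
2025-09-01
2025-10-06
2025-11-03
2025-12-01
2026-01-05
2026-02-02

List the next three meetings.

2026-03-02, 2026-04-06, 2026-05-04

All dates are Mondays, 28, 35, 28, 28, 35, 28 days apart.
Specifically, the 1st Monday of each month.
March 2026 — 1st Monday is 2026-03-02.
April 2026 — 1st Monday is 2026-04-06.
1st Monday of May 2026: 2026-05-04.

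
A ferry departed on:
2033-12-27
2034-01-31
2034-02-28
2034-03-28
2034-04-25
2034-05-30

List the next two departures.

These are Tuesdays with 35, 28, 28, 28, 35-day gaps.
Each is the final Tuesday of its month — 2034-01-31 is past the 28th, so '4th Tuesday' doesn't fit.
June 2034 ends with Tuesday 2034-06-27.
July 2034 ends with Tuesday 2034-07-25.

2034-06-27, 2034-07-25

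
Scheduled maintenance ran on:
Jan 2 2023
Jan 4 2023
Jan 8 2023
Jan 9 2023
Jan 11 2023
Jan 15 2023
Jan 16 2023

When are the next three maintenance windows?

Jan 18 2023, Jan 22 2023, Jan 23 2023

The gap pattern 2, 4, 1, 2, 4, 1 repeats every 3 events.
These are the Mondays, Wednesdays and Sundays of each week.
The following Wednesday is Jan 18 2023.
Next Sunday: Jan 22 2023.
The following Monday is Jan 23 2023.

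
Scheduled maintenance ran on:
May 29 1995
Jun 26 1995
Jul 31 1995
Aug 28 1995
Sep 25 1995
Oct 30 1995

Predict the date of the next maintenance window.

Nov 27 1995

Every date is a Monday; gaps 28, 35, 28, 28, 35 days.
Each is the last Monday of its month (at least one falls on the 29th or later, ruling out '4th Monday').
Last Monday of November 1995: Nov 27 1995.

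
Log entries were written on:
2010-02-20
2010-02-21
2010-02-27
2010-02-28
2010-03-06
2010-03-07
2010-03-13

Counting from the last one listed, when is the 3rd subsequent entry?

Gaps: 1, 6, 1, 6, 1, 6 days — not constant, but cyclic with period 2.
The events fall on every Saturday and Sunday.
Next Sunday: 2010-03-14.
Next Saturday: 2010-03-20.
Next Sunday: 2010-03-21.

2010-03-21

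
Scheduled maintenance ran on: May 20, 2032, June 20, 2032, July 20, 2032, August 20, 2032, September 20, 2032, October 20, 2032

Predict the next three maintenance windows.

The day-of-month is always 20 (31, 30, 31, 31, 30 days between events).
So this recurs on the 20th of each month.
November 2032: November 20, 2032.
Next: December 2032 → December 20, 2032.
Next: January 2033 → January 20, 2033.

November 20, 2032; December 20, 2032; January 20, 2033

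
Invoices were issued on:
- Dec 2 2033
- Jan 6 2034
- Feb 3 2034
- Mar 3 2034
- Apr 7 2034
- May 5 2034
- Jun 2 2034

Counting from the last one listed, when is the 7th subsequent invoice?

These are Fridays at 28- or 35-day spacing (35, 28, 28, 35, 28, 28).
The pattern: 1st Friday of the month.
1st Friday of July 2034: Jul 7 2034.
August 2034 — 1st Friday is Aug 4 2034.
September 2034 — 1st Friday is Sep 1 2034.
October 2034 — 1st Friday is Oct 6 2034.
1st Friday of November 2034: Nov 3 2034.
December 2034 — 1st Friday is Dec 1 2034.
1st Friday of January 2035: Jan 5 2035.

Jan 5 2035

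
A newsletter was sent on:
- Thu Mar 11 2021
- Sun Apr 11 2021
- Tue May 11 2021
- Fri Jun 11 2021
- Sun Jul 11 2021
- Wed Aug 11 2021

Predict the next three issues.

Sat Sep 11 2021, Mon Oct 11 2021, Thu Nov 11 2021

Each date is the 11th; the gaps (31, 30, 31, 30, 31) track the month lengths.
The rule is the 11th of each month.
Next: September 2021 → Sat Sep 11 2021.
Next: October 2021 → Mon Oct 11 2021.
November 2021: Thu Nov 11 2021.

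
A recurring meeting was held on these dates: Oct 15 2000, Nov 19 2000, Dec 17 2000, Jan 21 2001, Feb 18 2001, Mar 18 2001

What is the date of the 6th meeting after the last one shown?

Sep 16 2001

All dates are Sundays, 35, 28, 35, 28, 28 days apart.
Specifically, the 3rd Sunday of each month.
3rd Sunday of April 2001: Apr 15 2001.
May 2001 — 3rd Sunday is May 20 2001.
3rd Sunday of June 2001: Jun 17 2001.
3rd Sunday of July 2001: Jul 15 2001.
August 2001 — 3rd Sunday is Aug 19 2001.
September 2001 — 3rd Sunday is Sep 16 2001.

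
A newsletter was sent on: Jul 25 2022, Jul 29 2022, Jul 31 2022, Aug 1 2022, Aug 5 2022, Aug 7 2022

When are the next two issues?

Aug 8 2022, Aug 12 2022

Gaps: 4, 2, 1, 4, 2 days — not constant, but cyclic with period 3.
The events fall on every Monday, Friday and Sunday.
Next Monday: Aug 8 2022.
Next Friday: Aug 12 2022.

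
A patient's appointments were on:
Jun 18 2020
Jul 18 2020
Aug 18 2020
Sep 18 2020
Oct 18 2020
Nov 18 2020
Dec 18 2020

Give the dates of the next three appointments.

Each date is the 18th; the gaps (30, 31, 31, 30, 31, 30) track the month lengths.
The rule is the 18th of each month.
Next: January 2021 → Jan 18 2021.
Next: February 2021 → Feb 18 2021.
Next: March 2021 → Mar 18 2021.

Jan 18 2021, Feb 18 2021, Mar 18 2021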